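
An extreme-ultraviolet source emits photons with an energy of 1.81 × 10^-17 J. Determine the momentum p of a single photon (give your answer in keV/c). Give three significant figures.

0.113 keV/c

The photon relation is p = E/c, giving p = 6.038 × 10^-26 kg·m/s.
Converting to keV/c: p = 0.1130 keV/c ≈ 0.113 keV/c.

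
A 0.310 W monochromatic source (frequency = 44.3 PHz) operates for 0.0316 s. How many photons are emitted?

Total energy: E_total = P·t = 0.310 × 0.0316 = 0.009796 J.
Per-photon energy: E = 2.935 × 10^-17 J.
N = E_total / E_photon = 3.34 × 10^14.

3.34 × 10^14 photons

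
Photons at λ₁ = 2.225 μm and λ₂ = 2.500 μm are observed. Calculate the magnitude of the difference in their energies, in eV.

Using E = hc/λ: E₁ = 8.9278e-20 J, E₂ = 7.9458e-20 J.
|ΔE| = |8.9278e-20 − 7.9458e-20| = 9.82e-21 J = 0.0613 eV.

0.0613 eV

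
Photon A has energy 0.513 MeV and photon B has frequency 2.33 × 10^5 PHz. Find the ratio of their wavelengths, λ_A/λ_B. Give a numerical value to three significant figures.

λ_A = 2.417 × 10^-12 m (from energy = 0.513 MeV, via λ = hc/E).
λ_B = 1.287 × 10^-12 m (from frequency = 2.33 × 10^5 PHz, via λ = c/f).
Ratio = 2.417 × 10^-12 / 1.287 × 10^-12 = 1.88.

1.88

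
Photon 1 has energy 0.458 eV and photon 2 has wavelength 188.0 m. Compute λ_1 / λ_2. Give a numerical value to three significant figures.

λ_1 = 2.707 × 10^-6 m (from energy = 0.458 eV, via λ = hc/E).
λ_2 = 188.0 m (from wavelength = 188.0 m, via λ given directly).
Ratio = 2.707 × 10^-6 / 188.0 = 1.44 × 10^-8.

1.44 × 10^-8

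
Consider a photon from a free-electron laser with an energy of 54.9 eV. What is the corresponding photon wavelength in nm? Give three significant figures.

Use h = 6.62607015·10^-34 J·s, c = 2.99792458·10^8 m/s, 1 eV = 1.602176634·10^-19 J.
First convert: E = 54.9 eV = 8.7959·10^-18 J.
Apply λ = hc/E: λ = 2.258·10^-8 m.
Converting to nm: λ = 22.58 nm ≈ 22.6 nm.

22.6 nm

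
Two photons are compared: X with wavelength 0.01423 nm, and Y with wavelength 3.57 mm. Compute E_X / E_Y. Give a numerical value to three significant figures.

2.51e8

E_X = 1.396e-14 J (from wavelength = 0.01423 nm, via E = hc/λ).
E_Y = 5.564e-23 J (from wavelength = 3.57 mm, via E = hc/λ).
Ratio = 1.396e-14 / 5.564e-23 = 2.51e8.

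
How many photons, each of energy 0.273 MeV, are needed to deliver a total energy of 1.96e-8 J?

Per-photon energy: E = 4.374e-14 J (from energy = 0.273 MeV).
N = E_total / E_photon = 1.96e-8 J / 4.374e-14 J = 4.48e5.

4.48e5 photons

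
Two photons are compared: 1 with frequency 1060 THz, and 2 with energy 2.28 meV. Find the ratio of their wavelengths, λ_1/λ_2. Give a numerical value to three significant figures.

5.20e-4

λ_1 = 2.828e-7 m (from frequency = 1060 THz, via λ = c/f).
λ_2 = 5.438e-4 m (from energy = 2.28 meV, via λ = hc/E).
Ratio = 2.828e-7 / 5.438e-4 = 5.20e-4.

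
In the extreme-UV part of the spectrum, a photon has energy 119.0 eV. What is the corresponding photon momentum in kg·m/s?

6.36 × 10^-26 kg·m/s

(c = 2.99792458 × 10^8 m/s, 1 eV = 1.602176634 × 10^-19 J.)
Convert to SI: E = 119.0 eV = 1.9066 × 10^-17 J.
For a photon p = E/c, so p = 6.360 × 10^-26 kg·m/s.
So p ≈ 6.36 × 10^-26 kg·m/s.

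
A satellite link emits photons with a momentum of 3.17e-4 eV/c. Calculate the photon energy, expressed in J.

5.08e-23 J

Convert to SI: p = 3.17e-4 eV/c = 1.6941e-31 kg·m/s.
The photon relation is E = pc, giving E = 5.079e-23 J.
So E ≈ 5.08e-23 J.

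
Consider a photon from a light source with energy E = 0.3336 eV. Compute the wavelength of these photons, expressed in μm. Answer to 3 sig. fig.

3.72 μm

Take h = 6.62607015e-34 J·s, c = 2.99792458e8 m/s, 1 eV = 1.602176634e-19 J.
In SI units: E = 0.3336 eV = 5.3449e-20 J.
For a photon λ = hc/E, so λ = 3.717e-6 m.
Converting to μm: λ = 3.717 μm ≈ 3.72 μm.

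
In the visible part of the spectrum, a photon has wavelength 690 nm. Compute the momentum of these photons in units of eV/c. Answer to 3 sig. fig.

1.80 eV/c

Take h = 6.62607015 × 10^-34 J·s, c = 2.99792458 × 10^8 m/s, 1 eV = 1.602176634 × 10^-19 J.
Convert to SI: λ = 690 nm = 6.9 × 10^-7 m.
The photon relation is p = h/λ, giving p = 9.603 × 10^-28 kg·m/s.
Converting to eV/c: p = 1.797 eV/c ≈ 1.80 eV/c.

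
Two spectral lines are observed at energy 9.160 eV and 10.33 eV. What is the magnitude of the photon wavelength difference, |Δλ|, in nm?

15.3 nm

Using λ = hc/E: λ₁ = 1.3535e-7 m, λ₂ = 1.2002e-7 m.
|Δλ| = |1.3535e-7 − 1.2002e-7| = 1.53e-8 m = 15.3 nm.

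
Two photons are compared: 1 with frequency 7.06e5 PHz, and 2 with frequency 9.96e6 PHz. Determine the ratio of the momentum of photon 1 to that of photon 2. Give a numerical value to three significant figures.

p_1 = 1.560e-21 kg·m/s (from frequency = 7.06e5 PHz, via p = hf/c).
p_2 = 2.201e-20 kg·m/s (from frequency = 9.96e6 PHz, via p = hf/c).
Ratio = 1.560e-21 / 2.201e-20 = 0.0709.

0.0709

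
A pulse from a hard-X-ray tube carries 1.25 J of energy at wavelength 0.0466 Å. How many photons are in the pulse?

Per-photon energy: E = 4.263 × 10^-14 J (from wavelength = 0.0466 Å).
N = E_total / E_photon = 1.25 J / 4.263 × 10^-14 J = 2.93 × 10^13.

2.93 × 10^13 photons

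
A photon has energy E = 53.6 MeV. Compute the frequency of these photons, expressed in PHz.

1.30 × 10^7 PHz

(h = 6.62607015 × 10^-34 J·s, 1 eV = 1.602176634 × 10^-19 J.)
First convert: E = 53.6 MeV = 8.5877 × 10^-12 J.
The photon relation is f = E/h, giving f = 1.296 × 10^22 Hz.
Converting to PHz: f = 1.296 × 10^7 PHz ≈ 1.30 × 10^7 PHz.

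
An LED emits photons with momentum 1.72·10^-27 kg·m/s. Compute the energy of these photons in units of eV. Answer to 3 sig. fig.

For a photon E = pc, so E = 5.156·10^-19 J.
Converting to eV: E = 3.218 eV ≈ 3.22 eV.

3.22 eV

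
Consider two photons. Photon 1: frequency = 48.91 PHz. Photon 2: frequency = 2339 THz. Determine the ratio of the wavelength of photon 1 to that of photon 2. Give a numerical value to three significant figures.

0.0478

λ_1 = 6.129 × 10^-9 m (from frequency = 48.91 PHz, via λ = c/f).
λ_2 = 1.282 × 10^-7 m (from frequency = 2339 THz, via λ = c/f).
Ratio = 6.129 × 10^-9 / 1.282 × 10^-7 = 0.0478.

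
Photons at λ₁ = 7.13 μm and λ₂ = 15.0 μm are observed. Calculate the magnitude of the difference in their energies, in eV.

Using E = hc/λ: E₁ = 2.786 × 10^-20 J, E₂ = 1.324 × 10^-20 J.
|ΔE| = |2.786 × 10^-20 − 1.324 × 10^-20| = 1.46 × 10^-20 J = 0.0912 eV.

0.0912 eV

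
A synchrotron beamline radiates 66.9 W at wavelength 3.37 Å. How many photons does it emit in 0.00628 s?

Total energy: E_total = P·t = 66.9 × 0.00628 = 0.4201 J.
Per-photon energy: E = 5.894 × 10^-16 J.
N = E_total / E_photon = 7.13 × 10^14.

7.13 × 10^14 photons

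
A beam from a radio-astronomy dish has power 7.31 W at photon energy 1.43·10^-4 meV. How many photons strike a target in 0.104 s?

3.32·10^25 photons

Total energy: E_total = P·t = 7.31 × 0.104 = 0.7602 J.
Per-photon energy: E = 2.291·10^-26 J.
N = E_total / E_photon = 3.32·10^25.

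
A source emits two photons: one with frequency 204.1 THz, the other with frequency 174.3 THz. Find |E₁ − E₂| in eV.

Using E = hf: E₁ = 1.3524e-19 J, E₂ = 1.1549e-19 J.
|ΔE| = |1.3524e-19 − 1.1549e-19| = 1.97e-20 J = 0.123 eV.

0.123 eV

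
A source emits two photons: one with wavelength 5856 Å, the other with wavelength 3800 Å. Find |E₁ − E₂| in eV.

Using E = hc/λ: E₁ = 3.3922 × 10^-19 J, E₂ = 5.2275 × 10^-19 J.
|ΔE| = |3.3922 × 10^-19 − 5.2275 × 10^-19| = 1.84 × 10^-19 J = 1.15 eV.

1.15 eV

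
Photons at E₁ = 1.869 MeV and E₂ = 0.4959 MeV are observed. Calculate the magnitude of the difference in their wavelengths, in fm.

Using λ = hc/E: λ₁ = 6.6337e-13 m, λ₂ = 2.5002e-12 m.
|Δλ| = |6.6337e-13 − 2.5002e-12| = 1.84e-12 m = 1840 fm.

1840 fm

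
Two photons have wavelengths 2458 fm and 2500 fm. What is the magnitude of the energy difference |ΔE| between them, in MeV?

8.47e-3 MeV

Using E = hc/λ: E₁ = 8.0816e-14 J, E₂ = 7.9458e-14 J.
|ΔE| = |8.0816e-14 − 7.9458e-14| = 1.36e-15 J = 8.47e-3 MeV.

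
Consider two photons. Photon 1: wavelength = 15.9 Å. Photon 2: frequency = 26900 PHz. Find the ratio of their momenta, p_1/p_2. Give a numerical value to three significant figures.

7.01e-3

p_1 = 4.167e-25 kg·m/s (from wavelength = 15.9 Å, via p = h/λ).
p_2 = 5.945e-23 kg·m/s (from frequency = 26900 PHz, via p = hf/c).
Ratio = 4.167e-25 / 5.945e-23 = 7.01e-3.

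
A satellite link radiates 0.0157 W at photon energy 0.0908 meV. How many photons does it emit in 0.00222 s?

2.40e18 photons

Total energy: E_total = P·t = 0.0157 × 0.00222 = 3.485e-5 J.
Per-photon energy: E = 1.455e-23 J.
N = E_total / E_photon = 2.40e18.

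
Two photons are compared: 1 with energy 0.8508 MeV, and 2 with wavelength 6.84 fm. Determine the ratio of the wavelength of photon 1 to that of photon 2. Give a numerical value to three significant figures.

213

λ_1 = 1.457e-12 m (from energy = 0.8508 MeV, via λ = hc/E).
λ_2 = 6.840e-15 m (from wavelength = 6.84 fm, via λ given directly).
Ratio = 1.457e-12 / 6.840e-15 = 213.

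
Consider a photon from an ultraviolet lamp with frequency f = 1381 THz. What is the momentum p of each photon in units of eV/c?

Use h = 6.62607015 × 10^-34 J·s, c = 2.99792458 × 10^8 m/s, 1 eV = 1.602176634 × 10^-19 J.
In SI units: f = 1381 THz = 1.381 × 10^15 Hz.
For a photon p = hf/c, so p = 3.052 × 10^-27 kg·m/s.
Converting to eV/c: p = 5.711 eV/c ≈ 5.71 eV/c.

5.71 eV/c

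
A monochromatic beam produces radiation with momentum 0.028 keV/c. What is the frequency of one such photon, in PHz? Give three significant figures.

6.77 PHz

In SI units: p = 0.028 keV/c = 1.4964e-26 kg·m/s.
For a photon f = pc/h, so f = 6.770e15 Hz.
Converting to PHz: f = 6.770 PHz ≈ 6.77 PHz.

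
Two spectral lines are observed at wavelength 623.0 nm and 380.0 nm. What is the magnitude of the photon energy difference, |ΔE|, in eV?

Using E = hc/λ: E₁ = 3.1885 × 10^-19 J, E₂ = 5.2275 × 10^-19 J.
|ΔE| = |3.1885 × 10^-19 − 5.2275 × 10^-19| = 2.04 × 10^-19 J = 1.27 eV.

1.27 eV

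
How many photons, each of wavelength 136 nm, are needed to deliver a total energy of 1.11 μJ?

Per-photon energy: E = 1.461·10^-18 J (from wavelength = 136 nm).
N = E_total / E_photon = 1.11·10^-6 J / 1.461·10^-18 J = 7.60·10^11.

7.60·10^11 photons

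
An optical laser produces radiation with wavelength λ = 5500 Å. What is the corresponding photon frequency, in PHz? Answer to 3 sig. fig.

0.545 PHz

Use c = 2.99792458e8 m/s.
First convert: λ = 5500 Å = 5.5e-7 m.
For a photon f = c/λ, so f = 5.451e14 Hz.
Converting to PHz: f = 0.5451 PHz ≈ 0.545 PHz.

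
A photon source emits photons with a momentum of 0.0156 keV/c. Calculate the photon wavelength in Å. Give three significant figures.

795 Å

(h = 6.62607015·10^-34 J·s, c = 2.99792458·10^8 m/s, 1 eV = 1.602176634·10^-19 J.)
In SI units: p = 0.0156 keV/c = 8.3371·10^-27 kg·m/s.
For a photon λ = h/p, so λ = 7.948·10^-8 m.
Converting to Å: λ = 794.8 Å ≈ 795 Å.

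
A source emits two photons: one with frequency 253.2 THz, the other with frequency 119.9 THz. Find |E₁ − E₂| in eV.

Using E = hf: E₁ = 1.6777e-19 J, E₂ = 7.9447e-20 J.
|ΔE| = |1.6777e-19 − 7.9447e-20| = 8.83e-20 J = 0.551 eV.

0.551 eV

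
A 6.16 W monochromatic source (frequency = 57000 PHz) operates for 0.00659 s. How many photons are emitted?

1.07e12 photons

Total energy: E_total = P·t = 6.16 × 0.00659 = 0.04059 J.
Per-photon energy: E = 3.777e-14 J.
N = E_total / E_photon = 1.07e12.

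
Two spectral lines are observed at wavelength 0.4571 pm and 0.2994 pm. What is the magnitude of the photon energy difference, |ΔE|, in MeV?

1.43 MeV

Using E = hc/λ: E₁ = 4.3458 × 10^-13 J, E₂ = 6.6348 × 10^-13 J.
|ΔE| = |4.3458 × 10^-13 − 6.6348 × 10^-13| = 2.29 × 10^-13 J = 1.43 MeV.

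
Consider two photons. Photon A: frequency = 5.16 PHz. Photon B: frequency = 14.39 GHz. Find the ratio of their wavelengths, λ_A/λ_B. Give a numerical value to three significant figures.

λ_A = 5.810·10^-8 m (from frequency = 5.16 PHz, via λ = c/f).
λ_B = 0.02083 m (from frequency = 14.39 GHz, via λ = c/f).
Ratio = 5.810·10^-8 / 0.02083 = 2.79·10^-6.

2.79·10^-6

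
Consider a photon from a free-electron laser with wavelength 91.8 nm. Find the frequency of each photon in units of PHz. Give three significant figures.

3.27 PHz

In SI units: λ = 91.8 nm = 9.18 × 10^-8 m.
For a photon f = c/λ, so f = 3.266 × 10^15 Hz.
Converting to PHz: f = 3.266 PHz ≈ 3.27 PHz.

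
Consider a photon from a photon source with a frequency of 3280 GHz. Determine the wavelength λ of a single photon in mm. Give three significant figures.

0.0914 mm

In SI units: f = 3280 GHz = 3.28 × 10^12 Hz.
Since λ = c/f for a photon, λ = 9.140 × 10^-5 m.
Converting to mm: λ = 0.09140 mm ≈ 0.0914 mm.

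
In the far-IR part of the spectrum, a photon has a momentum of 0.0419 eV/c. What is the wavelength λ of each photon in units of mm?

0.0296 mm

Convert to SI: p = 0.0419 eV/c = 2.2393 × 10^-29 kg·m/s.
The photon relation is λ = h/p, giving λ = 2.959 × 10^-5 m.
Converting to mm: λ = 0.02959 mm ≈ 0.0296 mm.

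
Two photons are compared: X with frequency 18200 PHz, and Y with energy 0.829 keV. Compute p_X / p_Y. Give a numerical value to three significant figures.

p_X = 4.023·10^-23 kg·m/s (from frequency = 18200 PHz, via p = hf/c).
p_Y = 4.430·10^-25 kg·m/s (from energy = 0.829 keV, via p = E/c).
Ratio = 4.023·10^-23 / 4.430·10^-25 = 90.8.

90.8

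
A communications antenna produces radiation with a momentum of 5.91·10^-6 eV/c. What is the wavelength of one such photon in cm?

In SI units: p = 5.91·10^-6 eV/c = 3.1585·10^-33 kg·m/s.
For a photon λ = h/p, so λ = 0.2098 m.
Converting to cm: λ = 20.98 cm ≈ 21.0 cm.

21.0 cm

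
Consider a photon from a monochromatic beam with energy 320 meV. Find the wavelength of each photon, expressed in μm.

In SI units: E = 320 meV = 5.1270e-20 J.
The photon relation is λ = hc/E, giving λ = 3.875e-6 m.
Converting to μm: λ = 3.875 μm ≈ 3.87 μm.

3.87 μm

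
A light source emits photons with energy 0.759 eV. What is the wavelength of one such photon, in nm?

In SI units: E = 0.759 eV = 1.2161 × 10^-19 J.
The photon relation is λ = hc/E, giving λ = 1.634 × 10^-6 m.
Converting to nm: λ = 1634 nm ≈ 1630 nm.

1630 nm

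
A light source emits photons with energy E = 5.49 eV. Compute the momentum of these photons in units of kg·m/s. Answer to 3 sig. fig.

2.93·10^-27 kg·m/s

Use c = 2.99792458·10^8 m/s, 1 eV = 1.602176634·10^-19 J.
In SI units: E = 5.49 eV = 8.7959·10^-19 J.
For a photon p = E/c, so p = 2.934·10^-27 kg·m/s.
So p ≈ 2.93·10^-27 kg·m/s.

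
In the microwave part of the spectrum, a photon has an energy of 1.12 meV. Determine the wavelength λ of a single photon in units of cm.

Convert to SI: E = 1.12 meV = 1.7944 × 10^-22 J.
For a photon λ = hc/E, so λ = 0.001107 m.
Converting to cm: λ = 0.1107 cm ≈ 0.111 cm.

0.111 cm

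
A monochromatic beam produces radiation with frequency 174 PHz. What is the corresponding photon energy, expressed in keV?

Take h = 6.62607015e-34 J·s, 1 eV = 1.602176634e-19 J.
Convert to SI: f = 174 PHz = 1.74e17 Hz.
Since E = hf for a photon, E = 1.153e-16 J.
Converting to keV: E = 0.7196 keV ≈ 0.720 keV.

0.720 keV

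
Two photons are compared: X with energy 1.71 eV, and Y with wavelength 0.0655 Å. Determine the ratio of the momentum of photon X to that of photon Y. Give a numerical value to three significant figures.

9.03 × 10^-6

p_X = 9.139 × 10^-28 kg·m/s (from energy = 1.71 eV, via p = E/c).
p_Y = 1.012 × 10^-22 kg·m/s (from wavelength = 0.0655 Å, via p = h/λ).
Ratio = 9.139 × 10^-28 / 1.012 × 10^-22 = 9.03 × 10^-6.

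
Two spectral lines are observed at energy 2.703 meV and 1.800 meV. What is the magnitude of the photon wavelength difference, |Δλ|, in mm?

0.230 mm

Using λ = hc/E: λ₁ = 4.5869 × 10^-4 m, λ₂ = 6.8880 × 10^-4 m.
|Δλ| = |4.5869 × 10^-4 − 6.8880 × 10^-4| = 2.30 × 10^-4 m = 0.230 mm.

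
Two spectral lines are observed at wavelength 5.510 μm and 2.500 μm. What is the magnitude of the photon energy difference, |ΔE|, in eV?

0.271 eV

Using E = hc/λ: E₁ = 3.6052e-20 J, E₂ = 7.9458e-20 J.
|ΔE| = |3.6052e-20 − 7.9458e-20| = 4.34e-20 J = 0.271 eV.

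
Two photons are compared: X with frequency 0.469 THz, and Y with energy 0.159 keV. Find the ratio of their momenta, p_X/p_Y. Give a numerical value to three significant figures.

1.22e-5

p_X = 1.037e-30 kg·m/s (from frequency = 0.469 THz, via p = hf/c).
p_Y = 8.497e-26 kg·m/s (from energy = 0.159 keV, via p = E/c).
Ratio = 1.037e-30 / 8.497e-26 = 1.22e-5.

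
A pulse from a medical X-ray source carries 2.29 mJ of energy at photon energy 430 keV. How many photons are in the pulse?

Per-photon energy: E = 6.889 × 10^-14 J (from energy = 430 keV).
N = E_total / E_photon = 0.00229 J / 6.889 × 10^-14 J = 3.32 × 10^10.

3.32 × 10^10 photons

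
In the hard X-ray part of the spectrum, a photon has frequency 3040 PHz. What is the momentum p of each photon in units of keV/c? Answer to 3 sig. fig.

12.6 keV/c

Take h = 6.62607015·10^-34 J·s, c = 2.99792458·10^8 m/s, 1 eV = 1.602176634·10^-19 J.
Convert to SI: f = 3040 PHz = 3.04·10^18 Hz.
The photon relation is p = hf/c, giving p = 6.719·10^-24 kg·m/s.
Converting to keV/c: p = 12.57 keV/c ≈ 12.6 keV/c.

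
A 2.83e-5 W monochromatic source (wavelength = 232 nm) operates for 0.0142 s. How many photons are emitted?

4.69e11 photons

Total energy: E_total = P·t = 2.83e-5 × 0.0142 = 4.019e-7 J.
Per-photon energy: E = 8.562e-19 J.
N = E_total / E_photon = 4.69e11.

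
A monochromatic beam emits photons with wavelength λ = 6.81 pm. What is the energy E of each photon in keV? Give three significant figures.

Use h = 6.62607015e-34 J·s, c = 2.99792458e8 m/s, 1 eV = 1.602176634e-19 J.
Convert to SI: λ = 6.81 pm = 6.81e-12 m.
The photon relation is E = hc/λ, giving E = 2.917e-14 J.
Converting to keV: E = 182.1 keV ≈ 182 keV.

182 keV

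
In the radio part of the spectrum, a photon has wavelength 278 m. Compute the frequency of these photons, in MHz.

1.08 MHz

(c = 2.99792458 × 10^8 m/s.)
The photon relation is f = c/λ, giving f = 1.078 × 10^6 Hz.
Converting to MHz: f = 1.078 MHz ≈ 1.08 MHz.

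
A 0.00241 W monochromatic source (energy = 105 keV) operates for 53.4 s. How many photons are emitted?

7.65e12 photons

Total energy: E_total = P·t = 0.00241 × 53.4 = 0.1287 J.
Per-photon energy: E = 1.682e-14 J.
N = E_total / E_photon = 7.65e12.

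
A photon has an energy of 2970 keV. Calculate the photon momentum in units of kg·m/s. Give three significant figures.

Convert to SI: E = 2970 keV = 4.7585 × 10^-13 J.
For a photon p = E/c, so p = 1.587 × 10^-21 kg·m/s.
So p ≈ 1.59 × 10^-21 kg·m/s.

1.59 × 10^-21 kg·m/s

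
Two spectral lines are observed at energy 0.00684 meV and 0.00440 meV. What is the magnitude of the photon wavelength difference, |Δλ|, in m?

Using λ = hc/E: λ₁ = 0.1813 m, λ₂ = 0.2818 m.
|Δλ| = |0.1813 − 0.2818| = 0.101 m.

0.101 m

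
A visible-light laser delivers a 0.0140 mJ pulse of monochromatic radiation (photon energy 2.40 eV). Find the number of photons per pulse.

3.64e13 photons

Per-photon energy: E = 3.845e-19 J (from energy = 2.40 eV).
N = E_total / E_photon = 1.40e-5 J / 3.845e-19 J = 3.64e13.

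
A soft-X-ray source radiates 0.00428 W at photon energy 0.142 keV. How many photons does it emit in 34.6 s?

6.51e15 photons

Total energy: E_total = P·t = 0.00428 × 34.6 = 0.1481 J.
Per-photon energy: E = 2.275e-17 J.
N = E_total / E_photon = 6.51e15.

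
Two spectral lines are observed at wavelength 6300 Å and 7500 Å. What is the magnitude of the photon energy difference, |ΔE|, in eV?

0.315 eV

Using E = hc/λ: E₁ = 3.1531e-19 J, E₂ = 2.6486e-19 J.
|ΔE| = |3.1531e-19 − 2.6486e-19| = 5.04e-20 J = 0.315 eV.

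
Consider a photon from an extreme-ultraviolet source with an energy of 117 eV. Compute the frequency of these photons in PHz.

(h = 6.62607015e-34 J·s, 1 eV = 1.602176634e-19 J.)
Convert to SI: E = 117 eV = 1.8745e-17 J.
For a photon f = E/h, so f = 2.829e16 Hz.
Converting to PHz: f = 28.29 PHz ≈ 28.3 PHz.

28.3 PHz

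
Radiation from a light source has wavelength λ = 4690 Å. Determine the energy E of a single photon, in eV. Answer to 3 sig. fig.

(h = 6.62607015e-34 J·s, c = 2.99792458e8 m/s, 1 eV = 1.602176634e-19 J.)
In SI units: λ = 4690 Å = 4.69e-7 m.
Apply E = hc/λ: E = 4.235e-19 J.
Converting to eV: E = 2.644 eV ≈ 2.64 eV.

2.64 eV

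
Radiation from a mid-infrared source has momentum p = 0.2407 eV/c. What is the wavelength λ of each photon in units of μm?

(h = 6.62607015e-34 J·s, c = 2.99792458e8 m/s, 1 eV = 1.602176634e-19 J.)
In SI units: p = 0.2407 eV/c = 1.2864e-28 kg·m/s.
For a photon λ = h/p, so λ = 5.151e-6 m.
Converting to μm: λ = 5.151 μm ≈ 5.15 μm.

5.15 μm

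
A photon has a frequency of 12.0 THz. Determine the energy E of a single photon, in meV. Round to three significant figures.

Take h = 6.62607015 × 10^-34 J·s, 1 eV = 1.602176634 × 10^-19 J.
In SI units: f = 12.0 THz = 1.20 × 10^13 Hz.
Since E = hf for a photon, E = 7.951 × 10^-21 J.
Converting to meV: E = 49.63 meV ≈ 49.6 meV.

49.6 meV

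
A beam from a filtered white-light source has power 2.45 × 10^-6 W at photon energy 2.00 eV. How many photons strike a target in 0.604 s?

Total energy: E_total = P·t = 2.45 × 10^-6 × 0.604 = 1.480 × 10^-6 J.
Per-photon energy: E = 3.204 × 10^-19 J.
N = E_total / E_photon = 4.62 × 10^12.

4.62 × 10^12 photons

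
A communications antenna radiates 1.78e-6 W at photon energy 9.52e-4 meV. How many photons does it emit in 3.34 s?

3.90e19 photons

Total energy: E_total = P·t = 1.78e-6 × 3.34 = 5.945e-6 J.
Per-photon energy: E = 1.525e-25 J.
N = E_total / E_photon = 3.90e19.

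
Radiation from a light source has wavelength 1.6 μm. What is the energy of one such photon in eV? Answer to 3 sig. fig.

0.775 eV

Use h = 6.62607015 × 10^-34 J·s, c = 2.99792458 × 10^8 m/s, 1 eV = 1.602176634 × 10^-19 J.
Convert to SI: λ = 1.6 μm = 1.6 × 10^-6 m.
For a photon E = hc/λ, so E = 1.242 × 10^-19 J.
Converting to eV: E = 0.7749 eV ≈ 0.775 eV.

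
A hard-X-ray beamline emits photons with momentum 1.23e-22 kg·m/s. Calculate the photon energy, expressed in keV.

(c = 2.99792458e8 m/s, 1 eV = 1.602176634e-19 J.)
Since E = pc for a photon, E = 3.687e-14 J.
Converting to keV: E = 230.2 keV ≈ 230 keV.

230 keV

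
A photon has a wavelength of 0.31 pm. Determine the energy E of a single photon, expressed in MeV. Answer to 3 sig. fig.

4.00 MeV

Convert to SI: λ = 0.31 pm = 3.1·10^-13 m.
The photon relation is E = hc/λ, giving E = 6.408·10^-13 J.
Converting to MeV: E = 3.999 MeV ≈ 4.00 MeV.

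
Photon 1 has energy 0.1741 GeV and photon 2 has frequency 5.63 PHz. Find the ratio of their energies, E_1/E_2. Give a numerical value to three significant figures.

7.48·10^6

E_1 = 2.789·10^-11 J (from energy = 0.1741 GeV, via E given directly).
E_2 = 3.730·10^-18 J (from frequency = 5.63 PHz, via E = hf).
Ratio = 2.789·10^-11 / 3.730·10^-18 = 7.48·10^6.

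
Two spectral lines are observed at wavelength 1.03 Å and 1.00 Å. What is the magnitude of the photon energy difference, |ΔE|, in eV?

Using E = hc/λ: E₁ = 1.929e-15 J, E₂ = 1.986e-15 J.
|ΔE| = |1.929e-15 − 1.986e-15| = 5.79e-17 J = 361 eV.

361 eV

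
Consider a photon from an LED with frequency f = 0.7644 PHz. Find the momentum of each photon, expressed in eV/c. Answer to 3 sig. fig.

3.16 eV/c

(h = 6.62607015e-34 J·s, c = 2.99792458e8 m/s, 1 eV = 1.602176634e-19 J.)
Convert to SI: f = 0.7644 PHz = 7.644e14 Hz.
Since p = hf/c for a photon, p = 1.689e-27 kg·m/s.
Converting to eV/c: p = 3.161 eV/c ≈ 3.16 eV/c.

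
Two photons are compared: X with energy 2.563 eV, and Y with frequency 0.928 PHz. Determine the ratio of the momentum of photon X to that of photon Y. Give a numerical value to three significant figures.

0.668

p_X = 1.370e-27 kg·m/s (from energy = 2.563 eV, via p = E/c).
p_Y = 2.051e-27 kg·m/s (from frequency = 0.928 PHz, via p = hf/c).
Ratio = 1.370e-27 / 2.051e-27 = 0.668.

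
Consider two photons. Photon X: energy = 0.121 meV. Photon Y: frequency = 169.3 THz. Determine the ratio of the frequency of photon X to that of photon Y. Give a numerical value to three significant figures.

1.73 × 10^-4

f_X = 2.926 × 10^10 Hz (from energy = 0.121 meV, via f = E/h).
f_Y = 1.693 × 10^14 Hz (from frequency = 169.3 THz, via f given directly).
Ratio = 2.926 × 10^10 / 1.693 × 10^14 = 1.73 × 10^-4.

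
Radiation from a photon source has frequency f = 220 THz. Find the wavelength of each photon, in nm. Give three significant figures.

1360 nm

(c = 2.99792458 × 10^8 m/s.)
In SI units: f = 220 THz = 2.2 × 10^14 Hz.
The photon relation is λ = c/f, giving λ = 1.363 × 10^-6 m.
Converting to nm: λ = 1363 nm ≈ 1360 nm.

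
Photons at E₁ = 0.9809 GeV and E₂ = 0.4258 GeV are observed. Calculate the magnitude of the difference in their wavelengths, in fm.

Using λ = hc/E: λ₁ = 1.2640e-15 m, λ₂ = 2.9118e-15 m.
|Δλ| = |1.2640e-15 − 2.9118e-15| = 1.65e-15 m = 1.65 fm.

1.65 fm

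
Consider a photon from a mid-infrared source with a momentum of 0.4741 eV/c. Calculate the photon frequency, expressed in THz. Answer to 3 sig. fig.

Convert to SI: p = 0.4741 eV/c = 2.5337 × 10^-28 kg·m/s.
Apply f = pc/h: f = 1.146 × 10^14 Hz.
Converting to THz: f = 114.6 THz ≈ 115 THz.

115 THz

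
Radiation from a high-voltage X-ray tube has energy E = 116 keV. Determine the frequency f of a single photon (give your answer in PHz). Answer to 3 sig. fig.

(h = 6.62607015 × 10^-34 J·s, 1 eV = 1.602176634 × 10^-19 J.)
In SI units: E = 116 keV = 1.8585 × 10^-14 J.
Since f = E/h for a photon, f = 2.805 × 10^19 Hz.
Converting to PHz: f = 28050 PHz ≈ 2.80 × 10^4 PHz.

2.80 × 10^4 PHz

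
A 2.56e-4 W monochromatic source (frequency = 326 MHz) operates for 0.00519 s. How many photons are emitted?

Total energy: E_total = P·t = 2.56e-4 × 0.00519 = 1.329e-6 J.
Per-photon energy: E = 2.160e-25 J.
N = E_total / E_photon = 6.15e18.

6.15e18 photons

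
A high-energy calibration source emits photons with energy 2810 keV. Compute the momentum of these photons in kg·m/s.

(c = 2.99792458e8 m/s, 1 eV = 1.602176634e-19 J.)
First convert: E = 2810 keV = 4.5021e-13 J.
Apply p = E/c: p = 1.502e-21 kg·m/s.
So p ≈ 1.50e-21 kg·m/s.

1.50e-21 kg·m/s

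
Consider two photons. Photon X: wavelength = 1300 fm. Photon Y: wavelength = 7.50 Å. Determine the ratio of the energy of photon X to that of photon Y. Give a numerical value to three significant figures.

E_X = 1.528e-13 J (from wavelength = 1300 fm, via E = hc/λ).
E_Y = 2.649e-16 J (from wavelength = 7.50 Å, via E = hc/λ).
Ratio = 1.528e-13 / 2.649e-16 = 577.

577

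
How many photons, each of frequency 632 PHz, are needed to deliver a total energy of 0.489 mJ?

Per-photon energy: E = 4.188 × 10^-16 J (from frequency = 632 PHz).
N = E_total / E_photon = 4.89 × 10^-4 J / 4.188 × 10^-16 J = 1.17 × 10^12.

1.17 × 10^12 photons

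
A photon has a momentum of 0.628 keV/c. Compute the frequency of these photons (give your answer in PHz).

Convert to SI: p = 0.628 keV/c = 3.3562e-25 kg·m/s.
The photon relation is f = pc/h, giving f = 1.518e17 Hz.
Converting to PHz: f = 151.8 PHz ≈ 152 PHz.

152 PHz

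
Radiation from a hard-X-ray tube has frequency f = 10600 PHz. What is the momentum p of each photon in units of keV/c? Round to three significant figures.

43.8 keV/c

Take h = 6.62607015 × 10^-34 J·s, c = 2.99792458 × 10^8 m/s, 1 eV = 1.602176634 × 10^-19 J.
Convert to SI: f = 10600 PHz = 1.06 × 10^19 Hz.
Since p = hf/c for a photon, p = 2.343 × 10^-23 kg·m/s.
Converting to keV/c: p = 43.84 keV/c ≈ 43.8 keV/c.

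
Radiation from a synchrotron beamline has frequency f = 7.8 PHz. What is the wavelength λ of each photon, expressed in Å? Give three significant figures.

In SI units: f = 7.8 PHz = 7.8e15 Hz.
Apply λ = c/f: λ = 3.843e-8 m.
Converting to Å: λ = 384.3 Å ≈ 384 Å.

384 Å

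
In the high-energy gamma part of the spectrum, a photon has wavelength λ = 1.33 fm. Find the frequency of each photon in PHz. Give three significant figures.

Use c = 2.99792458 × 10^8 m/s.
First convert: λ = 1.33 fm = 1.33 × 10^-15 m.
Since f = c/λ for a photon, f = 2.254 × 10^23 Hz.
Converting to PHz: f = 2.254 × 10^8 PHz ≈ 2.25 × 10^8 PHz.

2.25 × 10^8 PHz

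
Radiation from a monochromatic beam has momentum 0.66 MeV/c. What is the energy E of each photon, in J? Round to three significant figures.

1.06 × 10^-13 J

In SI units: p = 0.66 MeV/c = 3.5272 × 10^-22 kg·m/s.
Since E = pc for a photon, E = 1.057 × 10^-13 J.
So E ≈ 1.06 × 10^-13 J.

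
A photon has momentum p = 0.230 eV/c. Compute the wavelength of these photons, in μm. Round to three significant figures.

5.39 μm

(h = 6.62607015e-34 J·s, c = 2.99792458e8 m/s, 1 eV = 1.602176634e-19 J.)
In SI units: p = 0.230 eV/c = 1.2292e-28 kg·m/s.
Apply λ = h/p: λ = 5.391e-6 m.
Converting to μm: λ = 5.391 μm ≈ 5.39 μm.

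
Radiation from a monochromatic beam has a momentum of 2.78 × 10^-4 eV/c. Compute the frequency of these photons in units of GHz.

67.2 GHz

Take h = 6.62607015 × 10^-34 J·s, c = 2.99792458 × 10^8 m/s, 1 eV = 1.602176634 × 10^-19 J.
First convert: p = 2.78 × 10^-4 eV/c = 1.4857 × 10^-31 kg·m/s.
Apply f = pc/h: f = 6.722 × 10^10 Hz.
Converting to GHz: f = 67.22 GHz ≈ 67.2 GHz.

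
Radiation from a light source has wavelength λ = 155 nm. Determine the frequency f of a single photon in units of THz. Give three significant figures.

1930 THz

First convert: λ = 155 nm = 1.55 × 10^-7 m.
Apply f = c/λ: f = 1.934 × 10^15 Hz.
Converting to THz: f = 1934 THz ≈ 1930 THz.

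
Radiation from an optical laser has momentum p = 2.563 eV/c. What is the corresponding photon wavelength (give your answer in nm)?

484 nm

In SI units: p = 2.563 eV/c = 1.3697e-27 kg·m/s.
For a photon λ = h/p, so λ = 4.837e-7 m.
Converting to nm: λ = 483.7 nm ≈ 484 nm.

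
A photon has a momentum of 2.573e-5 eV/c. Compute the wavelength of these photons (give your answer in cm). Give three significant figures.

4.82 cm

Use h = 6.62607015e-34 J·s, c = 2.99792458e8 m/s, 1 eV = 1.602176634e-19 J.
Convert to SI: p = 2.573e-5 eV/c = 1.3751e-32 kg·m/s.
Since λ = h/p for a photon, λ = 0.04819 m.
Converting to cm: λ = 4.819 cm ≈ 4.82 cm.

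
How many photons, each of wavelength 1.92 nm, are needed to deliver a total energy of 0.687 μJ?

6.64 × 10^9 photons

Per-photon energy: E = 1.035 × 10^-16 J (from wavelength = 1.92 nm).
N = E_total / E_photon = 6.87 × 10^-7 J / 1.035 × 10^-16 J = 6.64 × 10^9.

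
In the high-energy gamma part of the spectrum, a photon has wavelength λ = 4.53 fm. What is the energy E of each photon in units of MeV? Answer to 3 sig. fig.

Convert to SI: λ = 4.53 fm = 4.53e-15 m.
The photon relation is E = hc/λ, giving E = 4.385e-11 J.
Converting to MeV: E = 273.7 MeV ≈ 274 MeV.

274 MeV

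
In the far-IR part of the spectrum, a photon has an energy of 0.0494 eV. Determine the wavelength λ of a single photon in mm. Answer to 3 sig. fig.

Take h = 6.62607015·10^-34 J·s, c = 2.99792458·10^8 m/s, 1 eV = 1.602176634·10^-19 J.
First convert: E = 0.0494 eV = 7.9148·10^-21 J.
Apply λ = hc/E: λ = 2.510·10^-5 m.
Converting to mm: λ = 0.02510 mm ≈ 0.0251 mm.

0.0251 mm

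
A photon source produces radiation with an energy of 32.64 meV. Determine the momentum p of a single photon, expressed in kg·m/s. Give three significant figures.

1.74·10^-29 kg·m/s

Convert to SI: E = 32.64 meV = 5.2295·10^-21 J.
Apply p = E/c: p = 1.744·10^-29 kg·m/s.
So p ≈ 1.74·10^-29 kg·m/s.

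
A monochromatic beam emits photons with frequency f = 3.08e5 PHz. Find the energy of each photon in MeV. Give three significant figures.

1.27 MeV

In SI units: f = 3.08e5 PHz = 3.08e20 Hz.
For a photon E = hf, so E = 2.041e-13 J.
Converting to MeV: E = 1.274 MeV ≈ 1.27 MeV.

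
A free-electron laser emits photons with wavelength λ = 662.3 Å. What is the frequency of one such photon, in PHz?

First convert: λ = 662.3 Å = 6.623 × 10^-8 m.
The photon relation is f = c/λ, giving f = 4.527 × 10^15 Hz.
Converting to PHz: f = 4.527 PHz ≈ 4.53 PHz.

4.53 PHz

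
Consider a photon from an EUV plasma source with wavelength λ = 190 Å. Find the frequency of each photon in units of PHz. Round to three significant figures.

First convert: λ = 190 Å = 1.90e-8 m.
Since f = c/λ for a photon, f = 1.578e16 Hz.
Converting to PHz: f = 15.78 PHz ≈ 15.8 PHz.

15.8 PHz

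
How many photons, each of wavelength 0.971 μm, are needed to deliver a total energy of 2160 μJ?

1.06e16 photons

Per-photon energy: E = 2.046e-19 J (from wavelength = 0.971 μm).
N = E_total / E_photon = 0.00216 J / 2.046e-19 J = 1.06e16.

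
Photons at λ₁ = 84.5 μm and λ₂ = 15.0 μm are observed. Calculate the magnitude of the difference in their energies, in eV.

Using E = hc/λ: E₁ = 2.351e-21 J, E₂ = 1.324e-20 J.
|ΔE| = |2.351e-21 − 1.324e-20| = 1.09e-20 J = 0.0680 eV.

0.0680 eV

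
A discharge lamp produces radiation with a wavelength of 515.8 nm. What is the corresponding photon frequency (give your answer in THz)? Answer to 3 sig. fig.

Use c = 2.99792458 × 10^8 m/s.
First convert: λ = 515.8 nm = 5.158 × 10^-7 m.
The photon relation is f = c/λ, giving f = 5.812 × 10^14 Hz.
Converting to THz: f = 581.2 THz ≈ 581 THz.

581 THz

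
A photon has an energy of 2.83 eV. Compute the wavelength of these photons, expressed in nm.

438 nm

(h = 6.62607015 × 10^-34 J·s, c = 2.99792458 × 10^8 m/s, 1 eV = 1.602176634 × 10^-19 J.)
First convert: E = 2.83 eV = 4.5342 × 10^-19 J.
Since λ = hc/E for a photon, λ = 4.381 × 10^-7 m.
Converting to nm: λ = 438.1 nm ≈ 438 nm.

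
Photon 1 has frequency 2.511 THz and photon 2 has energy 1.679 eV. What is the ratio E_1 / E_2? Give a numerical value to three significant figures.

6.19e-3

E_1 = 1.664e-21 J (from frequency = 2.511 THz, via E = hf).
E_2 = 2.690e-19 J (from energy = 1.679 eV, via E given directly).
Ratio = 1.664e-21 / 2.690e-19 = 6.19e-3.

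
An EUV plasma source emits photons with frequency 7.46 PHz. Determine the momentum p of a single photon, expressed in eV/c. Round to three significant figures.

Take h = 6.62607015e-34 J·s, c = 2.99792458e8 m/s, 1 eV = 1.602176634e-19 J.
Convert to SI: f = 7.46 PHz = 7.46e15 Hz.
The photon relation is p = hf/c, giving p = 1.649e-26 kg·m/s.
Converting to eV/c: p = 30.85 eV/c ≈ 30.9 eV/c.

30.9 eV/c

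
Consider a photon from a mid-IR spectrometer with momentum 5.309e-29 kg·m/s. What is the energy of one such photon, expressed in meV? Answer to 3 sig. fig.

99.3 meV

Apply E = pc: E = 1.592e-20 J.
Converting to meV: E = 99.34 meV ≈ 99.3 meV.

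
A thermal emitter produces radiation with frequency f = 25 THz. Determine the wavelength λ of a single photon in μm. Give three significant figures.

12.0 μm

Take c = 2.99792458e8 m/s.
In SI units: f = 25 THz = 2.5e13 Hz.
Apply λ = c/f: λ = 1.199e-5 m.
Converting to μm: λ = 11.99 μm ≈ 12.0 μm.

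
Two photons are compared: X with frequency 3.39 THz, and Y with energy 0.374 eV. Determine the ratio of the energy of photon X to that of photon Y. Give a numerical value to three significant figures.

E_X = 2.246e-21 J (from frequency = 3.39 THz, via E = hf).
E_Y = 5.992e-20 J (from energy = 0.374 eV, via E given directly).
Ratio = 2.246e-21 / 5.992e-20 = 0.0375.

0.0375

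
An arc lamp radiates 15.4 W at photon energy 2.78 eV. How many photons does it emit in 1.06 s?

3.66·10^19 photons

Total energy: E_total = P·t = 15.4 × 1.06 = 16.32 J.
Per-photon energy: E = 4.454·10^-19 J.
N = E_total / E_photon = 3.66·10^19.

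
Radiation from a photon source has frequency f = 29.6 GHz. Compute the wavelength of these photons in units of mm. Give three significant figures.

10.1 mm

Use c = 2.99792458e8 m/s.
Convert to SI: f = 29.6 GHz = 2.96e10 Hz.
Since λ = c/f for a photon, λ = 0.01013 m.
Converting to mm: λ = 10.13 mm ≈ 10.1 mm.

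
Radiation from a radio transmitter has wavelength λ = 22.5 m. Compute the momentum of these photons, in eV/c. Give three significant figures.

Take h = 6.62607015e-34 J·s, c = 2.99792458e8 m/s, 1 eV = 1.602176634e-19 J.
Apply p = h/λ: p = 2.945e-35 kg·m/s.
Converting to eV/c: p = 5.510e-8 eV/c ≈ 5.51e-8 eV/c.

5.51e-8 eV/c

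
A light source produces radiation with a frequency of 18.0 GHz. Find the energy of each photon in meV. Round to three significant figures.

0.0744 meV

Use h = 6.62607015e-34 J·s, 1 eV = 1.602176634e-19 J.
First convert: f = 18.0 GHz = 1.80e10 Hz.
The photon relation is E = hf, giving E = 1.193e-23 J.
Converting to meV: E = 0.07444 meV ≈ 0.0744 meV.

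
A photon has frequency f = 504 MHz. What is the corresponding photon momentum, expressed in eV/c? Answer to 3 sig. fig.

First convert: f = 504 MHz = 5.04e8 Hz.
Since p = hf/c for a photon, p = 1.114e-33 kg·m/s.
Converting to eV/c: p = 2.084e-6 eV/c ≈ 2.08e-6 eV/c.

2.08e-6 eV/c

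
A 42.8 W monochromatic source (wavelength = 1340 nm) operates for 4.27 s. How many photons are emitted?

Total energy: E_total = P·t = 42.8 × 4.27 = 182.8 J.
Per-photon energy: E = 1.482e-19 J.
N = E_total / E_photon = 1.23e21.

1.23e21 photons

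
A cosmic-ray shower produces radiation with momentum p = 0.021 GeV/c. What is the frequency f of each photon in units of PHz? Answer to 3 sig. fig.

5.08e6 PHz

Use h = 6.62607015e-34 J·s, c = 2.99792458e8 m/s, 1 eV = 1.602176634e-19 J.
Convert to SI: p = 0.021 GeV/c = 1.1223e-20 kg·m/s.
For a photon f = pc/h, so f = 5.078e21 Hz.
Converting to PHz: f = 5.078e6 PHz ≈ 5.08e6 PHz.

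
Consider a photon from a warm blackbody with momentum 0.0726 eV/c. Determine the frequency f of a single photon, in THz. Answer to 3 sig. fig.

17.6 THz

(h = 6.62607015 × 10^-34 J·s, c = 2.99792458 × 10^8 m/s, 1 eV = 1.602176634 × 10^-19 J.)
First convert: p = 0.0726 eV/c = 3.8800 × 10^-29 kg·m/s.
Since f = pc/h for a photon, f = 1.755 × 10^13 Hz.
Converting to THz: f = 17.55 THz ≈ 17.6 THz.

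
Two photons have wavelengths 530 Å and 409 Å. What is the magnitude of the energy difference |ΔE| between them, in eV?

Using E = hc/λ: E₁ = 3.748e-18 J, E₂ = 4.857e-18 J.
|ΔE| = |3.748e-18 − 4.857e-18| = 1.11e-18 J = 6.92 eV.

6.92 eV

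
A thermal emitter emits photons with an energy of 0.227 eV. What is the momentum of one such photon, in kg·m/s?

1.21 × 10^-28 kg·m/s

Use c = 2.99792458 × 10^8 m/s, 1 eV = 1.602176634 × 10^-19 J.
First convert: E = 0.227 eV = 3.6369 × 10^-20 J.
Since p = E/c for a photon, p = 1.213 × 10^-28 kg·m/s.
So p ≈ 1.21 × 10^-28 kg·m/s.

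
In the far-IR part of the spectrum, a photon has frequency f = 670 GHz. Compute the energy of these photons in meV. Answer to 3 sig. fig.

In SI units: f = 670 GHz = 6.70e11 Hz.
For a photon E = hf, so E = 4.439e-22 J.
Converting to meV: E = 2.771 meV ≈ 2.77 meV.

2.77 meV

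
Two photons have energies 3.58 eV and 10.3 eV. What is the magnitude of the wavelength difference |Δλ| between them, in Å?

2260 Å

Using λ = hc/E: λ₁ = 3.463e-7 m, λ₂ = 1.204e-7 m.
|Δλ| = |3.463e-7 − 1.204e-7| = 2.26e-7 m = 2260 Å.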